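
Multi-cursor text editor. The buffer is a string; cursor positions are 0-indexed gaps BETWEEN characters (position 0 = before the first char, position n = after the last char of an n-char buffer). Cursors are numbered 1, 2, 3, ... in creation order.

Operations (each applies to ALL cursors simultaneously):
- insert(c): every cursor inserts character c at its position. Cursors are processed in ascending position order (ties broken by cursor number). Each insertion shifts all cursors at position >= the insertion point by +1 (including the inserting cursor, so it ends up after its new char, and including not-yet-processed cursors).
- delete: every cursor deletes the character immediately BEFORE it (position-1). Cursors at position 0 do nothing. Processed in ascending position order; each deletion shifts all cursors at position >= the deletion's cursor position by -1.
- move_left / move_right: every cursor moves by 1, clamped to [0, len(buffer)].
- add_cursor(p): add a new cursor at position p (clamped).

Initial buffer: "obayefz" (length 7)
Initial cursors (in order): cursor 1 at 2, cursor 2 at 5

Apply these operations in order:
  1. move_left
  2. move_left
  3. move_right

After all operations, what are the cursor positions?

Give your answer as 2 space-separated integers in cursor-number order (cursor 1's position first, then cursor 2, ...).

After op 1 (move_left): buffer="obayefz" (len 7), cursors c1@1 c2@4, authorship .......
After op 2 (move_left): buffer="obayefz" (len 7), cursors c1@0 c2@3, authorship .......
After op 3 (move_right): buffer="obayefz" (len 7), cursors c1@1 c2@4, authorship .......

Answer: 1 4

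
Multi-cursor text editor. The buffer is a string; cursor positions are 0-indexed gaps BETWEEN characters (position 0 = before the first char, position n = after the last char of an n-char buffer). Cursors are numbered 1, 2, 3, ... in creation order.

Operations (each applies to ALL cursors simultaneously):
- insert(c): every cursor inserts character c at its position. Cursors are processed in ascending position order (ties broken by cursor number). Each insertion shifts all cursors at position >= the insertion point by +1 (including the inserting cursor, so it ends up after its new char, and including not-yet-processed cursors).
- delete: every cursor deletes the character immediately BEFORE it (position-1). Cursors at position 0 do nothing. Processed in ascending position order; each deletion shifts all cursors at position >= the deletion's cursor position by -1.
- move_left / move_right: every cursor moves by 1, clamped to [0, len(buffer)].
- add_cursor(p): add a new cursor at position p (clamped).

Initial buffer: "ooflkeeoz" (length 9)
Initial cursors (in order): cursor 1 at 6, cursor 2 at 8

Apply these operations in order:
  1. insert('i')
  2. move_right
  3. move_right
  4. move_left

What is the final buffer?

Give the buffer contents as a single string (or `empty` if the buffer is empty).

Answer: ooflkeieoiz

Derivation:
After op 1 (insert('i')): buffer="ooflkeieoiz" (len 11), cursors c1@7 c2@10, authorship ......1..2.
After op 2 (move_right): buffer="ooflkeieoiz" (len 11), cursors c1@8 c2@11, authorship ......1..2.
After op 3 (move_right): buffer="ooflkeieoiz" (len 11), cursors c1@9 c2@11, authorship ......1..2.
After op 4 (move_left): buffer="ooflkeieoiz" (len 11), cursors c1@8 c2@10, authorship ......1..2.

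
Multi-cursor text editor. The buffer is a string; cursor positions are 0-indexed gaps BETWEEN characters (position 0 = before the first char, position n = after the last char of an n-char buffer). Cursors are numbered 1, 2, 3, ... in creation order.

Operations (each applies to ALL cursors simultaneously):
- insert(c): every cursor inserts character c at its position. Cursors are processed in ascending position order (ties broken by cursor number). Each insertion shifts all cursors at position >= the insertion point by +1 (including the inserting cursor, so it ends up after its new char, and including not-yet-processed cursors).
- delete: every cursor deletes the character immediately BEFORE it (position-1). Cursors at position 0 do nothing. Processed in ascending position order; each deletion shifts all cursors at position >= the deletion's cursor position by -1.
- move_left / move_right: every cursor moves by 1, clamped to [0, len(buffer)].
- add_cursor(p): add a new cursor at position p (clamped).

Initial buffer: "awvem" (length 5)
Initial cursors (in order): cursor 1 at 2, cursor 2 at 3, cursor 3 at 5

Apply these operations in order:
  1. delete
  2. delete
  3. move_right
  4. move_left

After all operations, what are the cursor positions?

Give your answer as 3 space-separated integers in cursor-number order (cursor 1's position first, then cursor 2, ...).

After op 1 (delete): buffer="ae" (len 2), cursors c1@1 c2@1 c3@2, authorship ..
After op 2 (delete): buffer="" (len 0), cursors c1@0 c2@0 c3@0, authorship 
After op 3 (move_right): buffer="" (len 0), cursors c1@0 c2@0 c3@0, authorship 
After op 4 (move_left): buffer="" (len 0), cursors c1@0 c2@0 c3@0, authorship 

Answer: 0 0 0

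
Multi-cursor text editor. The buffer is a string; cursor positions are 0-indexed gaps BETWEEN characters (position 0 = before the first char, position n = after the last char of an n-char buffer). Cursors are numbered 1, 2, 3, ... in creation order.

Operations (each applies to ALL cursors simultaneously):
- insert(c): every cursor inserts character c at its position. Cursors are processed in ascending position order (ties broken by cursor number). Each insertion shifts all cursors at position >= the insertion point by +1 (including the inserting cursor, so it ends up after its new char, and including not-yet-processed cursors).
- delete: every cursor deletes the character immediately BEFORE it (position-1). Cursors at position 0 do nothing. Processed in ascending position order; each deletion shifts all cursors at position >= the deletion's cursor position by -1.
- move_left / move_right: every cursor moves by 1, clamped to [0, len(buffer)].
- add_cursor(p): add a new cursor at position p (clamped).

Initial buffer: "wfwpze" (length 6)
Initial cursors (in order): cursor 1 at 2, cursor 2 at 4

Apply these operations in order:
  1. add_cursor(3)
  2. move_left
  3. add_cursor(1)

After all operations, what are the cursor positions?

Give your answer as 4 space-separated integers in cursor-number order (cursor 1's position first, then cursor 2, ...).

Answer: 1 3 2 1

Derivation:
After op 1 (add_cursor(3)): buffer="wfwpze" (len 6), cursors c1@2 c3@3 c2@4, authorship ......
After op 2 (move_left): buffer="wfwpze" (len 6), cursors c1@1 c3@2 c2@3, authorship ......
After op 3 (add_cursor(1)): buffer="wfwpze" (len 6), cursors c1@1 c4@1 c3@2 c2@3, authorship ......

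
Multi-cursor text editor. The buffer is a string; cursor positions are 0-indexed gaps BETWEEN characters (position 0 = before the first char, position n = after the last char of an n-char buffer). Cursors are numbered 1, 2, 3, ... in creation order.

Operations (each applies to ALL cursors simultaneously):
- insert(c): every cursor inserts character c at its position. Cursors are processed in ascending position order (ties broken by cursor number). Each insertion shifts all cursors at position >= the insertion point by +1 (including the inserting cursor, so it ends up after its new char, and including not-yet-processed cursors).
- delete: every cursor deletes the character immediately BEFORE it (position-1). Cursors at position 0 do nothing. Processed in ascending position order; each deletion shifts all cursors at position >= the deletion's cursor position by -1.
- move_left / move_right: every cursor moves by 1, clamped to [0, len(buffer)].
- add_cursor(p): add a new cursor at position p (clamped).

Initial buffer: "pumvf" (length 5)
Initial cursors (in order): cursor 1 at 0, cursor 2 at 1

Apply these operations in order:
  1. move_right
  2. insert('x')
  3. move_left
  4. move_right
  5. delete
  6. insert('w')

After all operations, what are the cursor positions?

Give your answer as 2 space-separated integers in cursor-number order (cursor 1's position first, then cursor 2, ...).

After op 1 (move_right): buffer="pumvf" (len 5), cursors c1@1 c2@2, authorship .....
After op 2 (insert('x')): buffer="pxuxmvf" (len 7), cursors c1@2 c2@4, authorship .1.2...
After op 3 (move_left): buffer="pxuxmvf" (len 7), cursors c1@1 c2@3, authorship .1.2...
After op 4 (move_right): buffer="pxuxmvf" (len 7), cursors c1@2 c2@4, authorship .1.2...
After op 5 (delete): buffer="pumvf" (len 5), cursors c1@1 c2@2, authorship .....
After op 6 (insert('w')): buffer="pwuwmvf" (len 7), cursors c1@2 c2@4, authorship .1.2...

Answer: 2 4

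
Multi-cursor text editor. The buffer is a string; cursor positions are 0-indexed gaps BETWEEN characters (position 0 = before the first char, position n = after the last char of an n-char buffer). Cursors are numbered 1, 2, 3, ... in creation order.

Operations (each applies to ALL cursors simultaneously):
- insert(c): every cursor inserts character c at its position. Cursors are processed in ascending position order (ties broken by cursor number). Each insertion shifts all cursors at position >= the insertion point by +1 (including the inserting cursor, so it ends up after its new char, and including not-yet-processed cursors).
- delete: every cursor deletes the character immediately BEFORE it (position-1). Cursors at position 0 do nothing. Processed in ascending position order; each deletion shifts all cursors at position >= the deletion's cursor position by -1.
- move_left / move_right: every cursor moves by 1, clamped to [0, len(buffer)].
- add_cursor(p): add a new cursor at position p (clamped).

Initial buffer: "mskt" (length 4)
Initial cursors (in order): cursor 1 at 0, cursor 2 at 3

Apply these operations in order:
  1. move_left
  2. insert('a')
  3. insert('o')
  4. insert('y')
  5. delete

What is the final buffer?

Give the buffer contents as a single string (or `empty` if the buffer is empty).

After op 1 (move_left): buffer="mskt" (len 4), cursors c1@0 c2@2, authorship ....
After op 2 (insert('a')): buffer="amsakt" (len 6), cursors c1@1 c2@4, authorship 1..2..
After op 3 (insert('o')): buffer="aomsaokt" (len 8), cursors c1@2 c2@6, authorship 11..22..
After op 4 (insert('y')): buffer="aoymsaoykt" (len 10), cursors c1@3 c2@8, authorship 111..222..
After op 5 (delete): buffer="aomsaokt" (len 8), cursors c1@2 c2@6, authorship 11..22..

Answer: aomsaokt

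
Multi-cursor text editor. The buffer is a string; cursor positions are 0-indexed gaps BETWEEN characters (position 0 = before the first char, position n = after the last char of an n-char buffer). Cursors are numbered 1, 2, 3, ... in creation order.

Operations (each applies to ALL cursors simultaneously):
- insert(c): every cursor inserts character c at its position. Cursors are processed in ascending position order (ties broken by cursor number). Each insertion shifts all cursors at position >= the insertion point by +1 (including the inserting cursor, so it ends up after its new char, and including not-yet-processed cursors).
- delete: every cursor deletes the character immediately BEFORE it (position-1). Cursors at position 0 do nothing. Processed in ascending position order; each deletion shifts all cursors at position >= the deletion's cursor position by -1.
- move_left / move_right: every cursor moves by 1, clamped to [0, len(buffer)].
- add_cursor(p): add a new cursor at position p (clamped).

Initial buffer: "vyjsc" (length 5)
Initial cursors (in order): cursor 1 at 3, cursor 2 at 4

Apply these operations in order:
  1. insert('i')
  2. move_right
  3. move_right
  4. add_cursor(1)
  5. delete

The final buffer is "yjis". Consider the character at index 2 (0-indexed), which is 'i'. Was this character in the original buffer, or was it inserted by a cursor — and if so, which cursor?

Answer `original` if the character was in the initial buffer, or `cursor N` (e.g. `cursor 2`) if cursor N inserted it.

After op 1 (insert('i')): buffer="vyjisic" (len 7), cursors c1@4 c2@6, authorship ...1.2.
After op 2 (move_right): buffer="vyjisic" (len 7), cursors c1@5 c2@7, authorship ...1.2.
After op 3 (move_right): buffer="vyjisic" (len 7), cursors c1@6 c2@7, authorship ...1.2.
After op 4 (add_cursor(1)): buffer="vyjisic" (len 7), cursors c3@1 c1@6 c2@7, authorship ...1.2.
After op 5 (delete): buffer="yjis" (len 4), cursors c3@0 c1@4 c2@4, authorship ..1.
Authorship (.=original, N=cursor N): . . 1 .
Index 2: author = 1

Answer: cursor 1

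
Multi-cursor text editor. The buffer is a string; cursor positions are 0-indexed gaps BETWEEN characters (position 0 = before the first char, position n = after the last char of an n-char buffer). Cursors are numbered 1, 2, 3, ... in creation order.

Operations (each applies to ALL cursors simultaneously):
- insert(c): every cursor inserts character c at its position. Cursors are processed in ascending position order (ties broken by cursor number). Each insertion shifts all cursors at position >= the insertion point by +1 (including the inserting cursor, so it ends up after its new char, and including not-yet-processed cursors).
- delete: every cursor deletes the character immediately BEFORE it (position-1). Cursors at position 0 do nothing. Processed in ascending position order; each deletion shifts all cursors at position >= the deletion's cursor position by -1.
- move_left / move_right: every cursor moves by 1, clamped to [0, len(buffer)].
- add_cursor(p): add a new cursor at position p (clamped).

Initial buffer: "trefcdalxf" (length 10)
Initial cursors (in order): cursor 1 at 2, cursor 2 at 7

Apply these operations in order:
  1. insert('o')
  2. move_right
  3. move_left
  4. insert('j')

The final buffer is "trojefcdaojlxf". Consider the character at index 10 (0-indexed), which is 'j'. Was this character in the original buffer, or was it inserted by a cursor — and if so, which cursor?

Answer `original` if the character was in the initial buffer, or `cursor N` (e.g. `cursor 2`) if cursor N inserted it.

Answer: cursor 2

Derivation:
After op 1 (insert('o')): buffer="troefcdaolxf" (len 12), cursors c1@3 c2@9, authorship ..1.....2...
After op 2 (move_right): buffer="troefcdaolxf" (len 12), cursors c1@4 c2@10, authorship ..1.....2...
After op 3 (move_left): buffer="troefcdaolxf" (len 12), cursors c1@3 c2@9, authorship ..1.....2...
After op 4 (insert('j')): buffer="trojefcdaojlxf" (len 14), cursors c1@4 c2@11, authorship ..11.....22...
Authorship (.=original, N=cursor N): . . 1 1 . . . . . 2 2 . . .
Index 10: author = 2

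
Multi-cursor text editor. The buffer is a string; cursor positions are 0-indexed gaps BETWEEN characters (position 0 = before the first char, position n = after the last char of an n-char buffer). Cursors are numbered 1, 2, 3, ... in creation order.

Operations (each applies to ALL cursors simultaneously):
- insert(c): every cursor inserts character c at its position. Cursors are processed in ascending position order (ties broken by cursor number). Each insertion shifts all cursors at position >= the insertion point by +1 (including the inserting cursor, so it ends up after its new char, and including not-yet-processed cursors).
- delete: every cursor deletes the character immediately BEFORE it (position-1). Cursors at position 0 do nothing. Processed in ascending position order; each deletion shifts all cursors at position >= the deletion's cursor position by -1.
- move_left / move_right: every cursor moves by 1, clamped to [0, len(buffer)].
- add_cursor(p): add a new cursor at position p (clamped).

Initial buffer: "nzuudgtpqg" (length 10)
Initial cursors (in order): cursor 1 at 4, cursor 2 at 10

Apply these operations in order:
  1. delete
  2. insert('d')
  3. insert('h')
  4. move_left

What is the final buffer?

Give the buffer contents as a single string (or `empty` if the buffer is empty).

After op 1 (delete): buffer="nzudgtpq" (len 8), cursors c1@3 c2@8, authorship ........
After op 2 (insert('d')): buffer="nzuddgtpqd" (len 10), cursors c1@4 c2@10, authorship ...1.....2
After op 3 (insert('h')): buffer="nzudhdgtpqdh" (len 12), cursors c1@5 c2@12, authorship ...11.....22
After op 4 (move_left): buffer="nzudhdgtpqdh" (len 12), cursors c1@4 c2@11, authorship ...11.....22

Answer: nzudhdgtpqdh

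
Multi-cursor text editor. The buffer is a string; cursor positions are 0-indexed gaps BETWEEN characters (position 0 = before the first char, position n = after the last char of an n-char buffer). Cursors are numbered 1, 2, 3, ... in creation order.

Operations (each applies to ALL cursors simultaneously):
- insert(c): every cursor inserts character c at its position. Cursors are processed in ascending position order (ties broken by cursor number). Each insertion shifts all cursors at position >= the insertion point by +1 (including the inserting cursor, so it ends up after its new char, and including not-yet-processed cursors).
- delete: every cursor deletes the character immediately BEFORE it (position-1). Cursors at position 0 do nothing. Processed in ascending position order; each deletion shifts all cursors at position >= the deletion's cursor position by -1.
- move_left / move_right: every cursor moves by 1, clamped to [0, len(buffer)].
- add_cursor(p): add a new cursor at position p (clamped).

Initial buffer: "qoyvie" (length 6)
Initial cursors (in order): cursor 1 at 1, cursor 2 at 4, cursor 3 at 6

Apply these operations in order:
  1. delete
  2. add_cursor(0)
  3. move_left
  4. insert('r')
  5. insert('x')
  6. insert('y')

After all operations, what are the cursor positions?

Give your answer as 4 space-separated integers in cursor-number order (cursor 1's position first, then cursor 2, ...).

After op 1 (delete): buffer="oyi" (len 3), cursors c1@0 c2@2 c3@3, authorship ...
After op 2 (add_cursor(0)): buffer="oyi" (len 3), cursors c1@0 c4@0 c2@2 c3@3, authorship ...
After op 3 (move_left): buffer="oyi" (len 3), cursors c1@0 c4@0 c2@1 c3@2, authorship ...
After op 4 (insert('r')): buffer="rroryri" (len 7), cursors c1@2 c4@2 c2@4 c3@6, authorship 14.2.3.
After op 5 (insert('x')): buffer="rrxxorxyrxi" (len 11), cursors c1@4 c4@4 c2@7 c3@10, authorship 1414.22.33.
After op 6 (insert('y')): buffer="rrxxyyorxyyrxyi" (len 15), cursors c1@6 c4@6 c2@10 c3@14, authorship 141414.222.333.

Answer: 6 10 14 6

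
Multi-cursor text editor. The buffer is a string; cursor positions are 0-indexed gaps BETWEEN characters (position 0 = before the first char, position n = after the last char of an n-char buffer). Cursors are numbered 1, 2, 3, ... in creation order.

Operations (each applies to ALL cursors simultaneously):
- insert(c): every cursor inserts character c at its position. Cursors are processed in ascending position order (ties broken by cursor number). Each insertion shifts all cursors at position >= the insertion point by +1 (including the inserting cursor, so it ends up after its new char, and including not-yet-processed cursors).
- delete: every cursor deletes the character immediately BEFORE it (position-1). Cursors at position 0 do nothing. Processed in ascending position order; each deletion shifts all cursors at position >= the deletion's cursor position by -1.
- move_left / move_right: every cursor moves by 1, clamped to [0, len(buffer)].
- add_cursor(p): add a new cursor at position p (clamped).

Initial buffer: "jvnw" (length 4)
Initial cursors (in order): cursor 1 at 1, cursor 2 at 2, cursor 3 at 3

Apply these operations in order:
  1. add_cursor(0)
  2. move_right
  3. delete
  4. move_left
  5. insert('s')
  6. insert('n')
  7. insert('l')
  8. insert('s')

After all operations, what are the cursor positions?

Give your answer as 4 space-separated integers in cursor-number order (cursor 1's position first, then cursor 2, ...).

Answer: 16 16 16 16

Derivation:
After op 1 (add_cursor(0)): buffer="jvnw" (len 4), cursors c4@0 c1@1 c2@2 c3@3, authorship ....
After op 2 (move_right): buffer="jvnw" (len 4), cursors c4@1 c1@2 c2@3 c3@4, authorship ....
After op 3 (delete): buffer="" (len 0), cursors c1@0 c2@0 c3@0 c4@0, authorship 
After op 4 (move_left): buffer="" (len 0), cursors c1@0 c2@0 c3@0 c4@0, authorship 
After op 5 (insert('s')): buffer="ssss" (len 4), cursors c1@4 c2@4 c3@4 c4@4, authorship 1234
After op 6 (insert('n')): buffer="ssssnnnn" (len 8), cursors c1@8 c2@8 c3@8 c4@8, authorship 12341234
After op 7 (insert('l')): buffer="ssssnnnnllll" (len 12), cursors c1@12 c2@12 c3@12 c4@12, authorship 123412341234
After op 8 (insert('s')): buffer="ssssnnnnllllssss" (len 16), cursors c1@16 c2@16 c3@16 c4@16, authorship 1234123412341234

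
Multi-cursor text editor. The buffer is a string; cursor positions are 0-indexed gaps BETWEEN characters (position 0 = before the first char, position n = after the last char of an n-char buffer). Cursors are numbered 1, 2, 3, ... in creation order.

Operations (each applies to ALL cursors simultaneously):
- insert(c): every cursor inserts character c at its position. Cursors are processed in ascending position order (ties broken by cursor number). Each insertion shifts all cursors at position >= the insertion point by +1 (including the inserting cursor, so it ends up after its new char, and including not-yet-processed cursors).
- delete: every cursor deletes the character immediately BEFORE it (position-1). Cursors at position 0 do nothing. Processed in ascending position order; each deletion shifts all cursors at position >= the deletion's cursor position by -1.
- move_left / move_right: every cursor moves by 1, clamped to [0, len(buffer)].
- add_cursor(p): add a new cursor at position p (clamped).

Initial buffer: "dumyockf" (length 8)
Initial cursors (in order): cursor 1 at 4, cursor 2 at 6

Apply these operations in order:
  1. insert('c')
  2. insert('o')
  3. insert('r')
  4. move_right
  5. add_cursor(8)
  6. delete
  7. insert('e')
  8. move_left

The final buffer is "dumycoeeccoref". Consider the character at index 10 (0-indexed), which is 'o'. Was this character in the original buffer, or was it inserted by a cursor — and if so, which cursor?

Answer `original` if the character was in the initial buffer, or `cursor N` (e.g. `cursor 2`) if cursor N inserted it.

After op 1 (insert('c')): buffer="dumycocckf" (len 10), cursors c1@5 c2@8, authorship ....1..2..
After op 2 (insert('o')): buffer="dumycooccokf" (len 12), cursors c1@6 c2@10, authorship ....11..22..
After op 3 (insert('r')): buffer="dumycoroccorkf" (len 14), cursors c1@7 c2@12, authorship ....111..222..
After op 4 (move_right): buffer="dumycoroccorkf" (len 14), cursors c1@8 c2@13, authorship ....111..222..
After op 5 (add_cursor(8)): buffer="dumycoroccorkf" (len 14), cursors c1@8 c3@8 c2@13, authorship ....111..222..
After op 6 (delete): buffer="dumycoccorf" (len 11), cursors c1@6 c3@6 c2@10, authorship ....11.222.
After op 7 (insert('e')): buffer="dumycoeeccoref" (len 14), cursors c1@8 c3@8 c2@13, authorship ....1113.2222.
After op 8 (move_left): buffer="dumycoeeccoref" (len 14), cursors c1@7 c3@7 c2@12, authorship ....1113.2222.
Authorship (.=original, N=cursor N): . . . . 1 1 1 3 . 2 2 2 2 .
Index 10: author = 2

Answer: cursor 2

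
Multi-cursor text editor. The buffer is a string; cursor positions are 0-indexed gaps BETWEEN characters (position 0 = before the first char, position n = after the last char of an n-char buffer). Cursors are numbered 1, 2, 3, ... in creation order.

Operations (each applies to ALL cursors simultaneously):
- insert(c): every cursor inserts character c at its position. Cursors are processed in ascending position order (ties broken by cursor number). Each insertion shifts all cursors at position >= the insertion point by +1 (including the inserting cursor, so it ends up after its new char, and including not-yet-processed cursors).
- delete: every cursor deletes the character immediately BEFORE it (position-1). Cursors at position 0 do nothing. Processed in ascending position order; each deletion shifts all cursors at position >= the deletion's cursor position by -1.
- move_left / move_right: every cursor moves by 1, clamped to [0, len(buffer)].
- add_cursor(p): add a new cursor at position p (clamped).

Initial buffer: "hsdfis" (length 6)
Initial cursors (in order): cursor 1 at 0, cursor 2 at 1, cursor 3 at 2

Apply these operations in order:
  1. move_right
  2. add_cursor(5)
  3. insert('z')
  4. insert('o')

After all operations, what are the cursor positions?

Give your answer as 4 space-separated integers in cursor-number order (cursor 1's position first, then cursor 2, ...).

After op 1 (move_right): buffer="hsdfis" (len 6), cursors c1@1 c2@2 c3@3, authorship ......
After op 2 (add_cursor(5)): buffer="hsdfis" (len 6), cursors c1@1 c2@2 c3@3 c4@5, authorship ......
After op 3 (insert('z')): buffer="hzszdzfizs" (len 10), cursors c1@2 c2@4 c3@6 c4@9, authorship .1.2.3..4.
After op 4 (insert('o')): buffer="hzoszodzofizos" (len 14), cursors c1@3 c2@6 c3@9 c4@13, authorship .11.22.33..44.

Answer: 3 6 9 13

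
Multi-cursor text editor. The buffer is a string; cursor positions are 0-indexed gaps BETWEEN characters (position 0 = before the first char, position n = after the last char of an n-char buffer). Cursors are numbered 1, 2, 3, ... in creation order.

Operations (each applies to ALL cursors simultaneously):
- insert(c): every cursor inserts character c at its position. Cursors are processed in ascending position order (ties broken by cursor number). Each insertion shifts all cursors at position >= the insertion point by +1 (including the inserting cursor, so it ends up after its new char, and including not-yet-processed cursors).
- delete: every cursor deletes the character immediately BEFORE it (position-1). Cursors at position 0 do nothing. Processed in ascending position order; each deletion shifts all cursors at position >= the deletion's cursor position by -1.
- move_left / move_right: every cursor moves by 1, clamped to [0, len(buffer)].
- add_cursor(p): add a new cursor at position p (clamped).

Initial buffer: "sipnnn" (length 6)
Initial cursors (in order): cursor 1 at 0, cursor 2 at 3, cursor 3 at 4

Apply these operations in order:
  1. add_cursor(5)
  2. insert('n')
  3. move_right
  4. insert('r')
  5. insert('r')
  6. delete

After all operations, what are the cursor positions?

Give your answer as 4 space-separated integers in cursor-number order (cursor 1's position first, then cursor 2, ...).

After op 1 (add_cursor(5)): buffer="sipnnn" (len 6), cursors c1@0 c2@3 c3@4 c4@5, authorship ......
After op 2 (insert('n')): buffer="nsipnnnnnn" (len 10), cursors c1@1 c2@5 c3@7 c4@9, authorship 1...2.3.4.
After op 3 (move_right): buffer="nsipnnnnnn" (len 10), cursors c1@2 c2@6 c3@8 c4@10, authorship 1...2.3.4.
After op 4 (insert('r')): buffer="nsripnnrnnrnnr" (len 14), cursors c1@3 c2@8 c3@11 c4@14, authorship 1.1..2.23.34.4
After op 5 (insert('r')): buffer="nsrripnnrrnnrrnnrr" (len 18), cursors c1@4 c2@10 c3@14 c4@18, authorship 1.11..2.223.334.44
After op 6 (delete): buffer="nsripnnrnnrnnr" (len 14), cursors c1@3 c2@8 c3@11 c4@14, authorship 1.1..2.23.34.4

Answer: 3 8 11 14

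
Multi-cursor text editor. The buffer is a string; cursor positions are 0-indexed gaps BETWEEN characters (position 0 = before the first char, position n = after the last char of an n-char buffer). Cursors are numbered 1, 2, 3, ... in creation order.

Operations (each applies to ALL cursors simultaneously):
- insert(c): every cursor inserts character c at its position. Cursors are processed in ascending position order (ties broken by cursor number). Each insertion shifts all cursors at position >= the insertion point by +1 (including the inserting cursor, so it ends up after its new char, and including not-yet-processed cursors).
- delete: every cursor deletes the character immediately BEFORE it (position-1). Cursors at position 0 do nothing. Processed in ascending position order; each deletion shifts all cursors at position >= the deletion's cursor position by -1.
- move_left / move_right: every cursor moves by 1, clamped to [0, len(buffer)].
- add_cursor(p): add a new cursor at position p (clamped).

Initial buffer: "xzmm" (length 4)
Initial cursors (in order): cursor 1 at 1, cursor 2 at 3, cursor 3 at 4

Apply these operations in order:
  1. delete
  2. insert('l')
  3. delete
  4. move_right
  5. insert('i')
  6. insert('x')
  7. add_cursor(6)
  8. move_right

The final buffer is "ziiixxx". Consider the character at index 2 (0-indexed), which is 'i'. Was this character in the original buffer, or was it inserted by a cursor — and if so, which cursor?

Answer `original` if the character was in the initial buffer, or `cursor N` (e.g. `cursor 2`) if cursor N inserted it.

Answer: cursor 2

Derivation:
After op 1 (delete): buffer="z" (len 1), cursors c1@0 c2@1 c3@1, authorship .
After op 2 (insert('l')): buffer="lzll" (len 4), cursors c1@1 c2@4 c3@4, authorship 1.23
After op 3 (delete): buffer="z" (len 1), cursors c1@0 c2@1 c3@1, authorship .
After op 4 (move_right): buffer="z" (len 1), cursors c1@1 c2@1 c3@1, authorship .
After op 5 (insert('i')): buffer="ziii" (len 4), cursors c1@4 c2@4 c3@4, authorship .123
After op 6 (insert('x')): buffer="ziiixxx" (len 7), cursors c1@7 c2@7 c3@7, authorship .123123
After op 7 (add_cursor(6)): buffer="ziiixxx" (len 7), cursors c4@6 c1@7 c2@7 c3@7, authorship .123123
After op 8 (move_right): buffer="ziiixxx" (len 7), cursors c1@7 c2@7 c3@7 c4@7, authorship .123123
Authorship (.=original, N=cursor N): . 1 2 3 1 2 3
Index 2: author = 2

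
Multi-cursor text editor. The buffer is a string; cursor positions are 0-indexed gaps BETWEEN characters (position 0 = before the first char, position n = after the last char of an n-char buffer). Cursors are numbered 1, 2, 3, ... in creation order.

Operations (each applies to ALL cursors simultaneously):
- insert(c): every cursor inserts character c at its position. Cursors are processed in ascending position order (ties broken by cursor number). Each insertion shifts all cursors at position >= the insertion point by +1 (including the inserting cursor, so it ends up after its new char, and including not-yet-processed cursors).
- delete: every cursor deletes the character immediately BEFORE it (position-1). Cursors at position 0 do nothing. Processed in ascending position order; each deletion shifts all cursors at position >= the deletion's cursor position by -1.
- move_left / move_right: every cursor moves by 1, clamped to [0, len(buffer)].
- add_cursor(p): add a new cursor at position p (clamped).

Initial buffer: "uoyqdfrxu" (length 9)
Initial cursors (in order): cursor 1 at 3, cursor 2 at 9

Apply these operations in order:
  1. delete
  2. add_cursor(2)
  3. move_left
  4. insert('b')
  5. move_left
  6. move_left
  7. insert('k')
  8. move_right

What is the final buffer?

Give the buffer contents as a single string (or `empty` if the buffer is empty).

After op 1 (delete): buffer="uoqdfrx" (len 7), cursors c1@2 c2@7, authorship .......
After op 2 (add_cursor(2)): buffer="uoqdfrx" (len 7), cursors c1@2 c3@2 c2@7, authorship .......
After op 3 (move_left): buffer="uoqdfrx" (len 7), cursors c1@1 c3@1 c2@6, authorship .......
After op 4 (insert('b')): buffer="ubboqdfrbx" (len 10), cursors c1@3 c3@3 c2@9, authorship .13.....2.
After op 5 (move_left): buffer="ubboqdfrbx" (len 10), cursors c1@2 c3@2 c2@8, authorship .13.....2.
After op 6 (move_left): buffer="ubboqdfrbx" (len 10), cursors c1@1 c3@1 c2@7, authorship .13.....2.
After op 7 (insert('k')): buffer="ukkbboqdfkrbx" (len 13), cursors c1@3 c3@3 c2@10, authorship .1313....2.2.
After op 8 (move_right): buffer="ukkbboqdfkrbx" (len 13), cursors c1@4 c3@4 c2@11, authorship .1313....2.2.

Answer: ukkbboqdfkrbx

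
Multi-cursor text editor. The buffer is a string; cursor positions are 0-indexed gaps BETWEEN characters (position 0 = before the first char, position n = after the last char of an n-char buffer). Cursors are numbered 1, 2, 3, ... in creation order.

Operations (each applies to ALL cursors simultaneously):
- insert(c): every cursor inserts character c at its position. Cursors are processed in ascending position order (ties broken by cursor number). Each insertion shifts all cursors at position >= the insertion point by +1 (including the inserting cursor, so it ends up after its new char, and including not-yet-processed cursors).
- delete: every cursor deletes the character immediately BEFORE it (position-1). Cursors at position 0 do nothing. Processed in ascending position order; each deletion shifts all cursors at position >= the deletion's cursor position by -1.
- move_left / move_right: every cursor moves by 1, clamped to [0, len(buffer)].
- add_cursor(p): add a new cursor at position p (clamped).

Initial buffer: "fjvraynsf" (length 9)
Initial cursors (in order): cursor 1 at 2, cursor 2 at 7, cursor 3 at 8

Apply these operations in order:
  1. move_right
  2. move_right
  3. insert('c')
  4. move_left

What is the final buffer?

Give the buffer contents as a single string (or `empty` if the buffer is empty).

After op 1 (move_right): buffer="fjvraynsf" (len 9), cursors c1@3 c2@8 c3@9, authorship .........
After op 2 (move_right): buffer="fjvraynsf" (len 9), cursors c1@4 c2@9 c3@9, authorship .........
After op 3 (insert('c')): buffer="fjvrcaynsfcc" (len 12), cursors c1@5 c2@12 c3@12, authorship ....1.....23
After op 4 (move_left): buffer="fjvrcaynsfcc" (len 12), cursors c1@4 c2@11 c3@11, authorship ....1.....23

Answer: fjvrcaynsfcc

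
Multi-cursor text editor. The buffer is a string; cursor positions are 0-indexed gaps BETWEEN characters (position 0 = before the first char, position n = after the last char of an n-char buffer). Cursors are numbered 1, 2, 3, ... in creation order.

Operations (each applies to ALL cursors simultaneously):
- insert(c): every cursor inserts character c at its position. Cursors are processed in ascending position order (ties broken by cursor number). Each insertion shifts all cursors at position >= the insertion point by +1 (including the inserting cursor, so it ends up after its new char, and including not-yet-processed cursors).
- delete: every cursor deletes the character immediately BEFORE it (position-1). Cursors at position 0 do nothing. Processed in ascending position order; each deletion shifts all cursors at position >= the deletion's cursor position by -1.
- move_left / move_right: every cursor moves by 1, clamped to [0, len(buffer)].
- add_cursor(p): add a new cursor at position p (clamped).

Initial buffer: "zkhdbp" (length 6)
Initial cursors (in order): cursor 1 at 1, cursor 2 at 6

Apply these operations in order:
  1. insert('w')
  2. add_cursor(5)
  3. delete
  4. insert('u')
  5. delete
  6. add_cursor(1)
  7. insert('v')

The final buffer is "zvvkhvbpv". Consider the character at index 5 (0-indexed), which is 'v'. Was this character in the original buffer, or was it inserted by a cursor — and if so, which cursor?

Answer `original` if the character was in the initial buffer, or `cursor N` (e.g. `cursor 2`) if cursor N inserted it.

After op 1 (insert('w')): buffer="zwkhdbpw" (len 8), cursors c1@2 c2@8, authorship .1.....2
After op 2 (add_cursor(5)): buffer="zwkhdbpw" (len 8), cursors c1@2 c3@5 c2@8, authorship .1.....2
After op 3 (delete): buffer="zkhbp" (len 5), cursors c1@1 c3@3 c2@5, authorship .....
After op 4 (insert('u')): buffer="zukhubpu" (len 8), cursors c1@2 c3@5 c2@8, authorship .1..3..2
After op 5 (delete): buffer="zkhbp" (len 5), cursors c1@1 c3@3 c2@5, authorship .....
After op 6 (add_cursor(1)): buffer="zkhbp" (len 5), cursors c1@1 c4@1 c3@3 c2@5, authorship .....
After op 7 (insert('v')): buffer="zvvkhvbpv" (len 9), cursors c1@3 c4@3 c3@6 c2@9, authorship .14..3..2
Authorship (.=original, N=cursor N): . 1 4 . . 3 . . 2
Index 5: author = 3

Answer: cursor 3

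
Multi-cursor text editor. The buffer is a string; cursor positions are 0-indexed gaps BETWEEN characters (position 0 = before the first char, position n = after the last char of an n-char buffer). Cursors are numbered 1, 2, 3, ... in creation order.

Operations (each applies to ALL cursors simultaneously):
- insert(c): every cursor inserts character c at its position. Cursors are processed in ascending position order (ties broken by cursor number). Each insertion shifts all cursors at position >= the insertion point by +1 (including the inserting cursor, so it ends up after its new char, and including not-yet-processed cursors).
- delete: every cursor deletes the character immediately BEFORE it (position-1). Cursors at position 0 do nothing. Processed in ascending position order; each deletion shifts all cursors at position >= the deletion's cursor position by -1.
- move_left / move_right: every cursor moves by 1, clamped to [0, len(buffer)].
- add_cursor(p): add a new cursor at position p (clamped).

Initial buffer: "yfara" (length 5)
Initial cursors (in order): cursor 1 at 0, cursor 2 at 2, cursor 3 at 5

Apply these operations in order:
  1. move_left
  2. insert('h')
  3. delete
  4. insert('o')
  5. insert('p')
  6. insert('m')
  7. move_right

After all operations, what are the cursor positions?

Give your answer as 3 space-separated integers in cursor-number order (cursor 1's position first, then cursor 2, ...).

Answer: 4 8 14

Derivation:
After op 1 (move_left): buffer="yfara" (len 5), cursors c1@0 c2@1 c3@4, authorship .....
After op 2 (insert('h')): buffer="hyhfarha" (len 8), cursors c1@1 c2@3 c3@7, authorship 1.2...3.
After op 3 (delete): buffer="yfara" (len 5), cursors c1@0 c2@1 c3@4, authorship .....
After op 4 (insert('o')): buffer="oyofaroa" (len 8), cursors c1@1 c2@3 c3@7, authorship 1.2...3.
After op 5 (insert('p')): buffer="opyopfaropa" (len 11), cursors c1@2 c2@5 c3@10, authorship 11.22...33.
After op 6 (insert('m')): buffer="opmyopmfaropma" (len 14), cursors c1@3 c2@7 c3@13, authorship 111.222...333.
After op 7 (move_right): buffer="opmyopmfaropma" (len 14), cursors c1@4 c2@8 c3@14, authorship 111.222...333.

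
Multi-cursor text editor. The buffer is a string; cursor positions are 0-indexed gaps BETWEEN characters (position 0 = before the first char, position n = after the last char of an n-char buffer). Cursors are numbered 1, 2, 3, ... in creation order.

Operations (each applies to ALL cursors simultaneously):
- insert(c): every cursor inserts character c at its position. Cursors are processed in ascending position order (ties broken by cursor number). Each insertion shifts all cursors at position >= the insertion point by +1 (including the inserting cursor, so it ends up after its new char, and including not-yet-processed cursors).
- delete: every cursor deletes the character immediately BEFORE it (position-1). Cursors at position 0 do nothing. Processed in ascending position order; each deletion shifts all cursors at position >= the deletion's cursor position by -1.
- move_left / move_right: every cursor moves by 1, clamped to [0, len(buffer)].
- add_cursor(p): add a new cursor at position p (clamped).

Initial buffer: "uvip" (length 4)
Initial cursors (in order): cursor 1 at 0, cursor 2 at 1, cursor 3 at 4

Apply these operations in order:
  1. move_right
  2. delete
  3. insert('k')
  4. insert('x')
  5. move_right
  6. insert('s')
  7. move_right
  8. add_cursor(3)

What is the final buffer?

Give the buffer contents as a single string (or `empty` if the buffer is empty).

After op 1 (move_right): buffer="uvip" (len 4), cursors c1@1 c2@2 c3@4, authorship ....
After op 2 (delete): buffer="i" (len 1), cursors c1@0 c2@0 c3@1, authorship .
After op 3 (insert('k')): buffer="kkik" (len 4), cursors c1@2 c2@2 c3@4, authorship 12.3
After op 4 (insert('x')): buffer="kkxxikx" (len 7), cursors c1@4 c2@4 c3@7, authorship 1212.33
After op 5 (move_right): buffer="kkxxikx" (len 7), cursors c1@5 c2@5 c3@7, authorship 1212.33
After op 6 (insert('s')): buffer="kkxxisskxs" (len 10), cursors c1@7 c2@7 c3@10, authorship 1212.12333
After op 7 (move_right): buffer="kkxxisskxs" (len 10), cursors c1@8 c2@8 c3@10, authorship 1212.12333
After op 8 (add_cursor(3)): buffer="kkxxisskxs" (len 10), cursors c4@3 c1@8 c2@8 c3@10, authorship 1212.12333

Answer: kkxxisskxs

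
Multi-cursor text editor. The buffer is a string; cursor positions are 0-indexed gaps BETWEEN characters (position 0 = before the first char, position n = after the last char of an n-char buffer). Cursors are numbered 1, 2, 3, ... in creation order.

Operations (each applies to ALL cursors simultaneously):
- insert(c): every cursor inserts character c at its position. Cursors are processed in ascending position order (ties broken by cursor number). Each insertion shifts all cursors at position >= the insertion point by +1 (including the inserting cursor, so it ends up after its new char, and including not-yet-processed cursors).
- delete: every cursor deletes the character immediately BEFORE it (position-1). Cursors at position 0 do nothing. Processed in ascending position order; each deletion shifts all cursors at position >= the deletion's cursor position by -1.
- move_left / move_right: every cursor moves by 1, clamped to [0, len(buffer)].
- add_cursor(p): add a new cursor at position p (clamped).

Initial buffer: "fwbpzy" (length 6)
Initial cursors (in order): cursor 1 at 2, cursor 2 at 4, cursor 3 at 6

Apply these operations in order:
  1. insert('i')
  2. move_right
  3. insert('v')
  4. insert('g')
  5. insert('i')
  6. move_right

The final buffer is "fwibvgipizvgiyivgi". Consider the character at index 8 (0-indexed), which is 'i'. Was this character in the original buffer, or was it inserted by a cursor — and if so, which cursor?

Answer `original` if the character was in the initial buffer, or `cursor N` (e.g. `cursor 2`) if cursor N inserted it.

Answer: cursor 2

Derivation:
After op 1 (insert('i')): buffer="fwibpizyi" (len 9), cursors c1@3 c2@6 c3@9, authorship ..1..2..3
After op 2 (move_right): buffer="fwibpizyi" (len 9), cursors c1@4 c2@7 c3@9, authorship ..1..2..3
After op 3 (insert('v')): buffer="fwibvpizvyiv" (len 12), cursors c1@5 c2@9 c3@12, authorship ..1.1.2.2.33
After op 4 (insert('g')): buffer="fwibvgpizvgyivg" (len 15), cursors c1@6 c2@11 c3@15, authorship ..1.11.2.22.333
After op 5 (insert('i')): buffer="fwibvgipizvgiyivgi" (len 18), cursors c1@7 c2@13 c3@18, authorship ..1.111.2.222.3333
After op 6 (move_right): buffer="fwibvgipizvgiyivgi" (len 18), cursors c1@8 c2@14 c3@18, authorship ..1.111.2.222.3333
Authorship (.=original, N=cursor N): . . 1 . 1 1 1 . 2 . 2 2 2 . 3 3 3 3
Index 8: author = 2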